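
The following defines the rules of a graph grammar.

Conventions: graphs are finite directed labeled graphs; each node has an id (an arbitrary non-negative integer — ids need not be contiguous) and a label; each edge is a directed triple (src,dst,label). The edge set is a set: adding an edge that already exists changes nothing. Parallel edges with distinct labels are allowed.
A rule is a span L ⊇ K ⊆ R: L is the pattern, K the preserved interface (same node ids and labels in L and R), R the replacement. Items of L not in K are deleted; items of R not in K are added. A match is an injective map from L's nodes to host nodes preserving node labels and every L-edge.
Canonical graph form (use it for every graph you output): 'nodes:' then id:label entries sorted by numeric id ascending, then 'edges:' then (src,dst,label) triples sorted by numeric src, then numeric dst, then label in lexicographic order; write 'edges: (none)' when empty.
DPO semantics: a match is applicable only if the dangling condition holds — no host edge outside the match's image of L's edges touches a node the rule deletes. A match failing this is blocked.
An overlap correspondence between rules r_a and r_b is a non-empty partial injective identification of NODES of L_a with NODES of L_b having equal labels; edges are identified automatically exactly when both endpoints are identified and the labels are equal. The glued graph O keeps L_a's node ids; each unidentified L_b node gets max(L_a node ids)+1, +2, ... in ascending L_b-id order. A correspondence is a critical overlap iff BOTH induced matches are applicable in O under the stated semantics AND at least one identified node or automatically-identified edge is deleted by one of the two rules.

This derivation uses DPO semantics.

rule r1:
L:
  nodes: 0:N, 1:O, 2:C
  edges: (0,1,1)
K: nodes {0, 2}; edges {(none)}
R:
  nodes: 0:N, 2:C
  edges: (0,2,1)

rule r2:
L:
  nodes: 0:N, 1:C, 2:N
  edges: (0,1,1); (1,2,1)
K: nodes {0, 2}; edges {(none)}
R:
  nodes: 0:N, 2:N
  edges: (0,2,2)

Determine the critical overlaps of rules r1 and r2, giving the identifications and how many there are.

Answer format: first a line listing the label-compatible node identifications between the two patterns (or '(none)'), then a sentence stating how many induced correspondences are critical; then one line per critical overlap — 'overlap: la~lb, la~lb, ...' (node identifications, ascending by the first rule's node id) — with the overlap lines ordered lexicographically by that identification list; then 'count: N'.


label-compatible node identifications between L(r1) and L(r2): 0~0, 0~2, 2~1
3 of the induced correspondences are critical overlaps of r1 and r2.
overlap: 0~0, 2~1
overlap: 0~2, 2~1
overlap: 2~1
count: 3


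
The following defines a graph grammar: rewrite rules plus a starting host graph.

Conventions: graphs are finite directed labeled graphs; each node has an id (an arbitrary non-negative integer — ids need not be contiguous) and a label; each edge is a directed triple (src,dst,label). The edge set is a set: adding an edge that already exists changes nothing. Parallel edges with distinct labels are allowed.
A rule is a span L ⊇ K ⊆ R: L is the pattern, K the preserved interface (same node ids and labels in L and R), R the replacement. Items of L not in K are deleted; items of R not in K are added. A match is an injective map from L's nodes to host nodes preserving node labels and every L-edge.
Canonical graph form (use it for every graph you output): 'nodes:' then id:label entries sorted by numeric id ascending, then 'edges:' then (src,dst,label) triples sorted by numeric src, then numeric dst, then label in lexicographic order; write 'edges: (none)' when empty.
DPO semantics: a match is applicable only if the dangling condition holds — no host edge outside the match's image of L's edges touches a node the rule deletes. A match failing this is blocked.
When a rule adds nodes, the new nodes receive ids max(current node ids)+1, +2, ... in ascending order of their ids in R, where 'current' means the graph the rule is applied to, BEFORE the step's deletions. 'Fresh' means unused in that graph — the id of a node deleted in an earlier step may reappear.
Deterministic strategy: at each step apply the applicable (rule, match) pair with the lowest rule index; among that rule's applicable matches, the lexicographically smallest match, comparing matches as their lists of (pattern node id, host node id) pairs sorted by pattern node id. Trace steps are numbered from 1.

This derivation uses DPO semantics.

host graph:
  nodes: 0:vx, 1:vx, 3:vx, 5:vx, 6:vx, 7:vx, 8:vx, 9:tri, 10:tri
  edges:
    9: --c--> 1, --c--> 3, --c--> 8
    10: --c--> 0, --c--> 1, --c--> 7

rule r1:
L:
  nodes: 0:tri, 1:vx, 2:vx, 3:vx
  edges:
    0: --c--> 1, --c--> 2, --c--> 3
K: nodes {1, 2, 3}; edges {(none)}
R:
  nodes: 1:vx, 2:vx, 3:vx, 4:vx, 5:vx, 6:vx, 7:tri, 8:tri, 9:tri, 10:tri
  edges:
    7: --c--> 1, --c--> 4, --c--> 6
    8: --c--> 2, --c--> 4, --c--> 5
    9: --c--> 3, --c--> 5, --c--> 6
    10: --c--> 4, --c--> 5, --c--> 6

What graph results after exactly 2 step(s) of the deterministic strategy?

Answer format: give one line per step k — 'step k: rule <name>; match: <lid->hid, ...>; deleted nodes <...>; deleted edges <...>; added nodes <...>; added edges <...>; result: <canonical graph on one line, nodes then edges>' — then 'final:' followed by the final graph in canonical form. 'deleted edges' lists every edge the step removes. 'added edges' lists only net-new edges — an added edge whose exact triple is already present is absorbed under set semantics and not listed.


step 1: rule r1; match: 0->9, 1->1, 2->3, 3->8; deleted nodes 9; deleted edges (9,1,c); (9,3,c); (9,8,c); added nodes 11, 12, 13, 14, 15, 16, 17; added edges (14,1,c); (14,11,c); (14,13,c); (15,3,c); (15,11,c); (15,12,c); (16,8,c); (16,12,c); (16,13,c); (17,11,c); (17,12,c); (17,13,c); result: nodes: 0:vx, 1:vx, 3:vx, 5:vx, 6:vx, 7:vx, 8:vx, 10:tri, 11:vx, 12:vx, 13:vx, 14:tri, 15:tri, 16:tri, 17:tri edges: (10,0,c); (10,1,c); (10,7,c); (14,1,c); (14,11,c); (14,13,c); (15,3,c); (15,11,c); (15,12,c); (16,8,c); (16,12,c); (16,13,c); (17,11,c); (17,12,c); (17,13,c)
step 2: rule r1; match: 0->10, 1->0, 2->1, 3->7; deleted nodes 10; deleted edges (10,0,c); (10,1,c); (10,7,c); added nodes 18, 19, 20, 21, 22, 23, 24; added edges (21,0,c); (21,18,c); (21,20,c); (22,1,c); (22,18,c); (22,19,c); (23,7,c); (23,19,c); (23,20,c); (24,18,c); (24,19,c); (24,20,c); result: nodes: 0:vx, 1:vx, 3:vx, 5:vx, 6:vx, 7:vx, 8:vx, 11:vx, 12:vx, 13:vx, 14:tri, 15:tri, 16:tri, 17:tri, 18:vx, 19:vx, 20:vx, 21:tri, 22:tri, 23:tri, 24:tri edges: (14,1,c); (14,11,c); (14,13,c); (15,3,c); (15,11,c); (15,12,c); (16,8,c); (16,12,c); (16,13,c); (17,11,c); (17,12,c); (17,13,c); (21,0,c); (21,18,c); (21,20,c); (22,1,c); (22,18,c); (22,19,c); (23,7,c); (23,19,c); (23,20,c); (24,18,c); (24,19,c); (24,20,c)
final:
nodes: 0:vx, 1:vx, 3:vx, 5:vx, 6:vx, 7:vx, 8:vx, 11:vx, 12:vx, 13:vx, 14:tri, 15:tri, 16:tri, 17:tri, 18:vx, 19:vx, 20:vx, 21:tri, 22:tri, 23:tri, 24:tri
edges: (14,1,c); (14,11,c); (14,13,c); (15,3,c); (15,11,c); (15,12,c); (16,8,c); (16,12,c); (16,13,c); (17,11,c); (17,12,c); (17,13,c); (21,0,c); (21,18,c); (21,20,c); (22,1,c); (22,18,c); (22,19,c); (23,7,c); (23,19,c); (23,20,c); (24,18,c); (24,19,c); (24,20,c)


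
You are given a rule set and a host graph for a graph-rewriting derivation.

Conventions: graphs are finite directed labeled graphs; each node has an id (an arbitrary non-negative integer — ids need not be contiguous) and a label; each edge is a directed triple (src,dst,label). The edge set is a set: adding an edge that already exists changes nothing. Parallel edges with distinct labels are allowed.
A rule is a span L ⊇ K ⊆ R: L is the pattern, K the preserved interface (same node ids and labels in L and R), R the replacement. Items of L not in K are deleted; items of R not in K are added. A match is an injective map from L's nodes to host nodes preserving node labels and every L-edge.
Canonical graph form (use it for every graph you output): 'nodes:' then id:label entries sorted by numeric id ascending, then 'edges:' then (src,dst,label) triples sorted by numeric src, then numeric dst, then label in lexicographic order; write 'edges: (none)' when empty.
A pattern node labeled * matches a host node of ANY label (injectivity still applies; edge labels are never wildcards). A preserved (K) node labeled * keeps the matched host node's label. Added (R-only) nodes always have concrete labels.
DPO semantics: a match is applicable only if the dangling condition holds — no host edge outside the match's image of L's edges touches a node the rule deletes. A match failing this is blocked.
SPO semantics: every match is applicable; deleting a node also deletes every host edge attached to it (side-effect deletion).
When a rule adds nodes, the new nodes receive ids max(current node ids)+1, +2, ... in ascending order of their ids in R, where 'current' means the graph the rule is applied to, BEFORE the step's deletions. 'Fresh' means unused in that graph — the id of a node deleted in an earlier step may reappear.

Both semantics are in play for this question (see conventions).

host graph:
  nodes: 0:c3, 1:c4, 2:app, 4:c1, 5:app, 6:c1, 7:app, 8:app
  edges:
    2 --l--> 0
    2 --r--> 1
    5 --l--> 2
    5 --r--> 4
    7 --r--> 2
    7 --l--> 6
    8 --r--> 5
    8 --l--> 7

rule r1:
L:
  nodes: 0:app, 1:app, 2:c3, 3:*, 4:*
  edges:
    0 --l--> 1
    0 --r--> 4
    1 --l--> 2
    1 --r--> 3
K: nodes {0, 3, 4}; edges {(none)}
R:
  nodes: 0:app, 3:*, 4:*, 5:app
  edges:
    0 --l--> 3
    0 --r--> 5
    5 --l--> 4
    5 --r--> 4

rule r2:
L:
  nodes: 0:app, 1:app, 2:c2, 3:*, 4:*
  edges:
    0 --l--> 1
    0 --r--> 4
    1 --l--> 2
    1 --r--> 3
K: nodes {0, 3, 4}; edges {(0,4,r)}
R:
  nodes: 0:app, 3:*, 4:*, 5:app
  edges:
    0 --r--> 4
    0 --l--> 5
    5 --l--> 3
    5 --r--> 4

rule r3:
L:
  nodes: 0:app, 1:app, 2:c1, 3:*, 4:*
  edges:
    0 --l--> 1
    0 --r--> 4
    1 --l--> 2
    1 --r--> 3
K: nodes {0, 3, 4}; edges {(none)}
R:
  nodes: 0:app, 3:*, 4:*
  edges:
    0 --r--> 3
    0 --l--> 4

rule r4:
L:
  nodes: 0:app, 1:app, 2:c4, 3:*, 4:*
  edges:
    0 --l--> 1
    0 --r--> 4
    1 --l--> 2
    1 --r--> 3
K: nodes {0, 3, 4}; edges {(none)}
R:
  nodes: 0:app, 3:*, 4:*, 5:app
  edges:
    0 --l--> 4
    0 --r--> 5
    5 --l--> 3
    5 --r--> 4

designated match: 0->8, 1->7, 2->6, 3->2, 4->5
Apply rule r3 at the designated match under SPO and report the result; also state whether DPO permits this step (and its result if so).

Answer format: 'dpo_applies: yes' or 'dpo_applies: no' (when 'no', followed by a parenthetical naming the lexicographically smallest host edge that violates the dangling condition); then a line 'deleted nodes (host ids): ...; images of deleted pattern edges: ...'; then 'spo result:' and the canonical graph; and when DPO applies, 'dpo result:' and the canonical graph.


dpo_applies: yes
deleted nodes (host ids): 6, 7; images of deleted pattern edges: (7,2,r); (7,6,l); (8,5,r); (8,7,l)
spo result:
nodes: 0:c3, 1:c4, 2:app, 4:c1, 5:app, 8:app
edges: (2,0,l); (2,1,r); (5,2,l); (5,4,r); (8,2,r); (8,5,l)
dpo result:
nodes: 0:c3, 1:c4, 2:app, 4:c1, 5:app, 8:app
edges: (2,0,l); (2,1,r); (5,2,l); (5,4,r); (8,2,r); (8,5,l)


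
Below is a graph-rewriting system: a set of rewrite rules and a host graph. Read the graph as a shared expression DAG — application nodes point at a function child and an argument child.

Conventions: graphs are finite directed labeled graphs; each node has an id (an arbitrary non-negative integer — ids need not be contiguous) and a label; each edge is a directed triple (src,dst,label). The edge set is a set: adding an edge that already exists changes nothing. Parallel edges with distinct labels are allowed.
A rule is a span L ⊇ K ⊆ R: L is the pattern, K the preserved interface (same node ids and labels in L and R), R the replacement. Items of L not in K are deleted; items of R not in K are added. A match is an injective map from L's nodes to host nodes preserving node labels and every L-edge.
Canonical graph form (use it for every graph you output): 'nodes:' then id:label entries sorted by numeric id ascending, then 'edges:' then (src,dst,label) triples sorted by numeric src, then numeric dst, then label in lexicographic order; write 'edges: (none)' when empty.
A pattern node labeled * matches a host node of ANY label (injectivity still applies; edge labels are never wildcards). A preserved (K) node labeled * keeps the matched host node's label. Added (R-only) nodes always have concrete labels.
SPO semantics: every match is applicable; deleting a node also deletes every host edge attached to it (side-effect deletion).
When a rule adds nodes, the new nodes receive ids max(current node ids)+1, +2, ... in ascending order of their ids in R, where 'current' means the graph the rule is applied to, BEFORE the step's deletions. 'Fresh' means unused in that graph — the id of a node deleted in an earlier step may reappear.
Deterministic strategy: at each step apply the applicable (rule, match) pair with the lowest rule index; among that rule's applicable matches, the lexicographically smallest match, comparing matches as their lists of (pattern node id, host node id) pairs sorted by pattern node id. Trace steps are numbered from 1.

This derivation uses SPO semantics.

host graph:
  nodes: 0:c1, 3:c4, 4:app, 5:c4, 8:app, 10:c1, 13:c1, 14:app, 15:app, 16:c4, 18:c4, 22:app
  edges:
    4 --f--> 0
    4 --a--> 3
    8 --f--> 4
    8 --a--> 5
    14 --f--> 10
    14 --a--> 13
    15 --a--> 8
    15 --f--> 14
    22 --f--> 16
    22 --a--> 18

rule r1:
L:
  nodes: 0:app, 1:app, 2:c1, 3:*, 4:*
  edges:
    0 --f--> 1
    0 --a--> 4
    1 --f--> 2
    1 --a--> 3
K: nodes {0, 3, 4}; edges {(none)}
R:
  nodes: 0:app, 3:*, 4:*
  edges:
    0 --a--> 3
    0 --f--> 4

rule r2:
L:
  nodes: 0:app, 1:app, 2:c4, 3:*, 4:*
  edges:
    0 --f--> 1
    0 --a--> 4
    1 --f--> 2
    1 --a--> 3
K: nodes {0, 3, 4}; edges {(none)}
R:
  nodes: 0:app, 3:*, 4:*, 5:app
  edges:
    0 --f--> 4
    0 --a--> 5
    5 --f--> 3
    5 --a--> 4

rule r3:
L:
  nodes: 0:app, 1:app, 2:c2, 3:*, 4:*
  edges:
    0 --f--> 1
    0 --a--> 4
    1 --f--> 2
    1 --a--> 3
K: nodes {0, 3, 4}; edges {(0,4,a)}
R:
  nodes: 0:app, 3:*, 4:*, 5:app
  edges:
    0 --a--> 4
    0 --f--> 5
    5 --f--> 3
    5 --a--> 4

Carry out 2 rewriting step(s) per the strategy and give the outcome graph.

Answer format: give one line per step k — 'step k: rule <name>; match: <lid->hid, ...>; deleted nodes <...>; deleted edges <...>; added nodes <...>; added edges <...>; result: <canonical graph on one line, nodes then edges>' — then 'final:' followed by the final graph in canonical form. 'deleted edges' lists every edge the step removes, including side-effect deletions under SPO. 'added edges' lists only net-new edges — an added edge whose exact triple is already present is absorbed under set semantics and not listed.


step 1: rule r1; match: 0->8, 1->4, 2->0, 3->3, 4->5; deleted nodes 0, 4; deleted edges (4,0,f); (4,3,a); (8,4,f); (8,5,a); added nodes (none); added edges (8,3,a); (8,5,f); result: nodes: 3:c4, 5:c4, 8:app, 10:c1, 13:c1, 14:app, 15:app, 16:c4, 18:c4, 22:app edges: (8,3,a); (8,5,f); (14,10,f); (14,13,a); (15,8,a); (15,14,f); (22,16,f); (22,18,a)
step 2: rule r1; match: 0->15, 1->14, 2->10, 3->13, 4->8; deleted nodes 10, 14; deleted edges (14,10,f); (14,13,a); (15,8,a); (15,14,f); added nodes (none); added edges (15,8,f); (15,13,a); result: nodes: 3:c4, 5:c4, 8:app, 13:c1, 15:app, 16:c4, 18:c4, 22:app edges: (8,3,a); (8,5,f); (15,8,f); (15,13,a); (22,16,f); (22,18,a)
final:
nodes: 3:c4, 5:c4, 8:app, 13:c1, 15:app, 16:c4, 18:c4, 22:app
edges: (8,3,a); (8,5,f); (15,8,f); (15,13,a); (22,16,f); (22,18,a)


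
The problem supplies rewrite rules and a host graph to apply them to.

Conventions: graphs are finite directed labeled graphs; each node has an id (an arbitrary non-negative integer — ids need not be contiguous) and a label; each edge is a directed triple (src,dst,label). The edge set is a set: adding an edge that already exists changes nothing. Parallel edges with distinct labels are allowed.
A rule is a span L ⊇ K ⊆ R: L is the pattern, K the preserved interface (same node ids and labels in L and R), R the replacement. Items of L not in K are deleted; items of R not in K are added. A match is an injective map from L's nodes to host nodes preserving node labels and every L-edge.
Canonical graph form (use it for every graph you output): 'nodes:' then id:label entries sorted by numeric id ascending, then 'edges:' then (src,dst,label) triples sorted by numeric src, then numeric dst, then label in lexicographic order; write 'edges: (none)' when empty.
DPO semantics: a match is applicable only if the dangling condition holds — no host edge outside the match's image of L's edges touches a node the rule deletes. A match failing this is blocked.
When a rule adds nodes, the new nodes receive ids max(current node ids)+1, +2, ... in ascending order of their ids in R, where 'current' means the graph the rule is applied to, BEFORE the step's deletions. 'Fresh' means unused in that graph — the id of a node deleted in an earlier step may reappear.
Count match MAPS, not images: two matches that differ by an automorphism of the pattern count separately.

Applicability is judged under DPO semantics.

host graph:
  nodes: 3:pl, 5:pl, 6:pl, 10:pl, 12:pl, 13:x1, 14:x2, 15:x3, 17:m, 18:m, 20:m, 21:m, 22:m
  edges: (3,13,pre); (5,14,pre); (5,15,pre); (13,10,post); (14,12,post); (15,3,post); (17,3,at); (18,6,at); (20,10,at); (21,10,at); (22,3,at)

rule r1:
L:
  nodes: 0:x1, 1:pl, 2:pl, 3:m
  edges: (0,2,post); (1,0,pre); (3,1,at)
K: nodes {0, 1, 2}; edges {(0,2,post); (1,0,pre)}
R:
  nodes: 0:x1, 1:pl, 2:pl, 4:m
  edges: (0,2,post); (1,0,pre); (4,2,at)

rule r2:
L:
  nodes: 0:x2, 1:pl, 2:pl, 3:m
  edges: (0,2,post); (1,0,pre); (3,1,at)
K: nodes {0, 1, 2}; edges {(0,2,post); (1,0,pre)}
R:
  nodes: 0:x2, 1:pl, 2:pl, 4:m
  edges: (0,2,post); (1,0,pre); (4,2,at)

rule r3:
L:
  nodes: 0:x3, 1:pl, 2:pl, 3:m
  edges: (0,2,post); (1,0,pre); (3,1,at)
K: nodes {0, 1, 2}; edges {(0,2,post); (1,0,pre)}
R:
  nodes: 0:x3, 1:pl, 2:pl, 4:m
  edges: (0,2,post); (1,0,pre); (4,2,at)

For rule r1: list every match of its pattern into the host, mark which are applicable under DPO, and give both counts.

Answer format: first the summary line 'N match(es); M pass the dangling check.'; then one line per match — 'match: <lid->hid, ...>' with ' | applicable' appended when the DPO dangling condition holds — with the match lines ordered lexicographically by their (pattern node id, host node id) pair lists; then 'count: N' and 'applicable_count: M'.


2 match(es); 2 pass the dangling check.
match: 0->13, 1->3, 2->10, 3->17 | applicable
match: 0->13, 1->3, 2->10, 3->22 | applicable
count: 2
applicable_count: 2


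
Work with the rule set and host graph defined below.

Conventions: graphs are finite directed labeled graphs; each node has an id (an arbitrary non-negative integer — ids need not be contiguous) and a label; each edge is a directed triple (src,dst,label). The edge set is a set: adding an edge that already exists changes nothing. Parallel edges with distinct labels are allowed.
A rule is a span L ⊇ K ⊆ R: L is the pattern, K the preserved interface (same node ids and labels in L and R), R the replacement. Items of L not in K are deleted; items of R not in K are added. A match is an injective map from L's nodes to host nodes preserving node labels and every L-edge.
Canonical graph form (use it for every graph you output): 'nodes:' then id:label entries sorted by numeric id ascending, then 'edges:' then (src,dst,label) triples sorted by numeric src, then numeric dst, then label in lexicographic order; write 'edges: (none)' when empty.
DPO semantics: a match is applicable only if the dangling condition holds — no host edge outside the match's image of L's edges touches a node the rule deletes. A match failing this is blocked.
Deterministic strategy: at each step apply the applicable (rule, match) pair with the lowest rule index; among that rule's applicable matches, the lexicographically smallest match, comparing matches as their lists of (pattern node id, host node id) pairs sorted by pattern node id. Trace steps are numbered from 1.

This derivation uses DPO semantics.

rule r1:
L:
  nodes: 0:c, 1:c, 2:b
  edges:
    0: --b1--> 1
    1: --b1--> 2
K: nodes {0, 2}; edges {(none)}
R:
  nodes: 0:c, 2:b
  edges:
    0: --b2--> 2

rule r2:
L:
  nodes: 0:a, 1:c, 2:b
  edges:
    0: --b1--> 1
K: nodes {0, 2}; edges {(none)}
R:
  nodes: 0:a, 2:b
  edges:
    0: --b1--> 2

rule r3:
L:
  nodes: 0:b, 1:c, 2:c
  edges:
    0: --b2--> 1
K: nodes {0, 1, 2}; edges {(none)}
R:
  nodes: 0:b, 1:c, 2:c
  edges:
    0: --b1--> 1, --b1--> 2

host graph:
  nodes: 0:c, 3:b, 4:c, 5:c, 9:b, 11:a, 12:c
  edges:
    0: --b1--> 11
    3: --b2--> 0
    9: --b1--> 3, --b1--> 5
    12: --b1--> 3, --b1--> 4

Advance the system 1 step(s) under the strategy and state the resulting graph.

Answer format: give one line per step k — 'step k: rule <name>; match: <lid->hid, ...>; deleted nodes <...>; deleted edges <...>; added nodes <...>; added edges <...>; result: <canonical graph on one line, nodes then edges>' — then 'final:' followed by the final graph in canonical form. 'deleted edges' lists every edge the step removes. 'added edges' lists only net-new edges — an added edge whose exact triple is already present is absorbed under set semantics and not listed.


step 1: rule r3; match: 0->3, 1->0, 2->4; deleted nodes (none); deleted edges (3,0,b2); added nodes (none); added edges (3,0,b1); (3,4,b1); result: nodes: 0:c, 3:b, 4:c, 5:c, 9:b, 11:a, 12:c edges: (0,11,b1); (3,0,b1); (3,4,b1); (9,3,b1); (9,5,b1); (12,3,b1); (12,4,b1)
final:
nodes: 0:c, 3:b, 4:c, 5:c, 9:b, 11:a, 12:c
edges: (0,11,b1); (3,0,b1); (3,4,b1); (9,3,b1); (9,5,b1); (12,3,b1); (12,4,b1)


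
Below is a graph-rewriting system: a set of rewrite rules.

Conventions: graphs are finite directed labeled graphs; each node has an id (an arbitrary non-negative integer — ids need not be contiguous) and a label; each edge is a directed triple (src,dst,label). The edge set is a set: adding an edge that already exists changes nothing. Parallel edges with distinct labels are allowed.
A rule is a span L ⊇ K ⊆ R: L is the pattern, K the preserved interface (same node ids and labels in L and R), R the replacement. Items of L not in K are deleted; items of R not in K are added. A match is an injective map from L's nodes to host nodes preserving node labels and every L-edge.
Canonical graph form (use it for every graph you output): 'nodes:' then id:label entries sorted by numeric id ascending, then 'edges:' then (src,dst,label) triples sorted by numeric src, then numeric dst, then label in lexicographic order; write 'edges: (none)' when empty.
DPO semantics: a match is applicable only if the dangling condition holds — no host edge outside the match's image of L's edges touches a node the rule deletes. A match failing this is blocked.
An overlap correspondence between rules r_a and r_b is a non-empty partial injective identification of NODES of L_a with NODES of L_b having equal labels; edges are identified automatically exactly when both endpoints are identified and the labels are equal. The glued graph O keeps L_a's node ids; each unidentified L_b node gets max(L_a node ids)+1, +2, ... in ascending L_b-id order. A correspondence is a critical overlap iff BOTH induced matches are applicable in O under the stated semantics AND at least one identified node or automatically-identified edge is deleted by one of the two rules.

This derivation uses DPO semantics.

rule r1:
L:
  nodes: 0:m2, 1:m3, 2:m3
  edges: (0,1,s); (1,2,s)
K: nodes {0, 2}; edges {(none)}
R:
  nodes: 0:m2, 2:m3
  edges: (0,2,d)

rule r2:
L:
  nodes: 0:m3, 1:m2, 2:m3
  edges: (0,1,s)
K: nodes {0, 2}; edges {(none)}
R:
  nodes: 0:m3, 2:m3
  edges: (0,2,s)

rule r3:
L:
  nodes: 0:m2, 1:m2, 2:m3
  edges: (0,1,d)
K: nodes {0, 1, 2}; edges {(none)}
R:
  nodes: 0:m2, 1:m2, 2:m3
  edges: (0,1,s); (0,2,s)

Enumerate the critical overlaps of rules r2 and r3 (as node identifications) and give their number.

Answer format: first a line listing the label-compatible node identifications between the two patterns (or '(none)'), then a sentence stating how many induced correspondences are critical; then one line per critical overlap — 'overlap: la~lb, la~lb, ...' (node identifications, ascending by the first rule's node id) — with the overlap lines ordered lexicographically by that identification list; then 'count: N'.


label-compatible node identifications between L(r2) and L(r3): 0~2, 1~0, 1~1, 2~2
0 of the induced correspondences are critical overlaps of r2 and r3.
count: 0


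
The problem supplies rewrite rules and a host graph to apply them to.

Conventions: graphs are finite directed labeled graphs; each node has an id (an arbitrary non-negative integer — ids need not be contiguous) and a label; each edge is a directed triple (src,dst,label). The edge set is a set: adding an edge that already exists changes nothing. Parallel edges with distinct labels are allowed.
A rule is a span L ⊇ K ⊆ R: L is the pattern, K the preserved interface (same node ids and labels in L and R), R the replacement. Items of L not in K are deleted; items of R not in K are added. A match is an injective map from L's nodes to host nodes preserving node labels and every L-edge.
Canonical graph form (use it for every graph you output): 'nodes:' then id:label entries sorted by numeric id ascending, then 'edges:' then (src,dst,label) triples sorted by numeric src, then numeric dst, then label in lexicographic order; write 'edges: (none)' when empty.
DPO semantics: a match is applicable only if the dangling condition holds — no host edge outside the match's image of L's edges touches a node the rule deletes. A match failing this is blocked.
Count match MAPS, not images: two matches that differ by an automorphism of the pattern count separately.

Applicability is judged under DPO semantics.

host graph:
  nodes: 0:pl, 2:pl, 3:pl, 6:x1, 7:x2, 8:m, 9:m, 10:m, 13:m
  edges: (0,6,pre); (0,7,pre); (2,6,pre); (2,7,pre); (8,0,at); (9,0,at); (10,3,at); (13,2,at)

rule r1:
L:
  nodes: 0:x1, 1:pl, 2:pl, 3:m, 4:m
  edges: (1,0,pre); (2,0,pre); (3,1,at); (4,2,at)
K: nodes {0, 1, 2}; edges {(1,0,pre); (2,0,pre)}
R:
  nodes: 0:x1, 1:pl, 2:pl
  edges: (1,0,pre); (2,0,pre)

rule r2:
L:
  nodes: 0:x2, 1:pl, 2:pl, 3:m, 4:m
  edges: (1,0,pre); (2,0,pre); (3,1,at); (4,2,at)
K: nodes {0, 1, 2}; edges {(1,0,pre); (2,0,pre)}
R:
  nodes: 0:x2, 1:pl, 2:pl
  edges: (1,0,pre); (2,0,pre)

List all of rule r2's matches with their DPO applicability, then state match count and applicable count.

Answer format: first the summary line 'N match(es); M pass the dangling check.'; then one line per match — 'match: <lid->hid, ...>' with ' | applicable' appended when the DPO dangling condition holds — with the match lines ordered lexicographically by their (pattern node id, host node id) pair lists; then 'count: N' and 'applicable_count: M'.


4 match(es); 4 pass the dangling check.
match: 0->7, 1->0, 2->2, 3->8, 4->13 | applicable
match: 0->7, 1->0, 2->2, 3->9, 4->13 | applicable
match: 0->7, 1->2, 2->0, 3->13, 4->8 | applicable
match: 0->7, 1->2, 2->0, 3->13, 4->9 | applicable
count: 4
applicable_count: 4


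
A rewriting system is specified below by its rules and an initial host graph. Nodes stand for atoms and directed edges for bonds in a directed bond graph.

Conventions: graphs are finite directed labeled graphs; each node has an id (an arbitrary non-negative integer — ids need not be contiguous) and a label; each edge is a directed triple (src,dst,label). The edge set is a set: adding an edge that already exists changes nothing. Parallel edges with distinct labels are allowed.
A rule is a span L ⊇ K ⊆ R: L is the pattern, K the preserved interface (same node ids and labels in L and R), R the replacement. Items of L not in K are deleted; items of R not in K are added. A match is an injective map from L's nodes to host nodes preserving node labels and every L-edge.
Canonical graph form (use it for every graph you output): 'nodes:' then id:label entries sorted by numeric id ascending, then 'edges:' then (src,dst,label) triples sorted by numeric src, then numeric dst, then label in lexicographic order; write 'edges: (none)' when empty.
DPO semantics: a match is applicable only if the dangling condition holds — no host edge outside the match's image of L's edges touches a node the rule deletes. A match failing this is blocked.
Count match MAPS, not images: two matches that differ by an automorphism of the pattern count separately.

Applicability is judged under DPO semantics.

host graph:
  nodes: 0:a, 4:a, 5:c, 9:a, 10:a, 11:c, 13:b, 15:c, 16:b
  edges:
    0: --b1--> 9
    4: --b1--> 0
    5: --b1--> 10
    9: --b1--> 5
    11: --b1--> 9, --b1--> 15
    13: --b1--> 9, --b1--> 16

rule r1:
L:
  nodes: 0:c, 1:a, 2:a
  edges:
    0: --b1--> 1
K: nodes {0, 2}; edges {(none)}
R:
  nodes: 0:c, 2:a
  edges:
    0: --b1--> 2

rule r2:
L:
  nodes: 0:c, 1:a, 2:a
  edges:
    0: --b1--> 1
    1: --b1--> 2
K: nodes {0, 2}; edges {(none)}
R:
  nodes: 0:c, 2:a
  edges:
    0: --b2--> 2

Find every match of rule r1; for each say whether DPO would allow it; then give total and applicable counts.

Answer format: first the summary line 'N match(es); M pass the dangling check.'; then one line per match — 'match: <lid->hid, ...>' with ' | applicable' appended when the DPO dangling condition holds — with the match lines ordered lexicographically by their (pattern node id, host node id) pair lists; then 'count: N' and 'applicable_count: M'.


6 match(es); 3 pass the dangling check.
match: 0->5, 1->10, 2->0 | applicable
match: 0->5, 1->10, 2->4 | applicable
match: 0->5, 1->10, 2->9 | applicable
match: 0->11, 1->9, 2->0
match: 0->11, 1->9, 2->4
match: 0->11, 1->9, 2->10
count: 6
applicable_count: 3


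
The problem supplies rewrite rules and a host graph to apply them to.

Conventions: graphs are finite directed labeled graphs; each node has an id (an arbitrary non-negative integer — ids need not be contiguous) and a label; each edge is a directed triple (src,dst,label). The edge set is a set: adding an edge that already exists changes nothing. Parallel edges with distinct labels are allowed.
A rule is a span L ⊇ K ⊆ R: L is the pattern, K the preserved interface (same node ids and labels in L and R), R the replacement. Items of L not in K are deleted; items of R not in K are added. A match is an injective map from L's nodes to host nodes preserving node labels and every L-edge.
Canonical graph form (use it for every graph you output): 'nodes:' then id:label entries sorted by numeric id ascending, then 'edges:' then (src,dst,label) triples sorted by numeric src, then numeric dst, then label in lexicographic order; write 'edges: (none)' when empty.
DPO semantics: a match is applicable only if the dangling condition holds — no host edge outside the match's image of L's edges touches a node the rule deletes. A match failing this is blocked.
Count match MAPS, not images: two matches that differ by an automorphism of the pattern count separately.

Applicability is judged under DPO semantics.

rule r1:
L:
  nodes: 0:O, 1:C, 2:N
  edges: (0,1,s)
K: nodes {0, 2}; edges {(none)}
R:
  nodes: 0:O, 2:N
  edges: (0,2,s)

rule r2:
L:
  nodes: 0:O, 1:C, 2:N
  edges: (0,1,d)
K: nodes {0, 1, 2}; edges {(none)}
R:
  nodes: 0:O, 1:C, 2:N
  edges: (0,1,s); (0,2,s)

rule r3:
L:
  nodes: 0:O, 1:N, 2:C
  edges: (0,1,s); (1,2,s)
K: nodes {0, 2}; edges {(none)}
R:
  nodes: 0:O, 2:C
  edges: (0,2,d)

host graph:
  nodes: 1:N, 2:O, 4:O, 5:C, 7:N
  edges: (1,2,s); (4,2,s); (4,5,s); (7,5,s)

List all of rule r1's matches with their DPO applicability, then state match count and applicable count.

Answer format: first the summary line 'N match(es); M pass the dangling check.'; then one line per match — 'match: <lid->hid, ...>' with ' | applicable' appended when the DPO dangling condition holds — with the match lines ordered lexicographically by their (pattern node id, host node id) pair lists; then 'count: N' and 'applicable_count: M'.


2 match(es); 0 pass the dangling check.
match: 0->4, 1->5, 2->1
match: 0->4, 1->5, 2->7
count: 2
applicable_count: 0


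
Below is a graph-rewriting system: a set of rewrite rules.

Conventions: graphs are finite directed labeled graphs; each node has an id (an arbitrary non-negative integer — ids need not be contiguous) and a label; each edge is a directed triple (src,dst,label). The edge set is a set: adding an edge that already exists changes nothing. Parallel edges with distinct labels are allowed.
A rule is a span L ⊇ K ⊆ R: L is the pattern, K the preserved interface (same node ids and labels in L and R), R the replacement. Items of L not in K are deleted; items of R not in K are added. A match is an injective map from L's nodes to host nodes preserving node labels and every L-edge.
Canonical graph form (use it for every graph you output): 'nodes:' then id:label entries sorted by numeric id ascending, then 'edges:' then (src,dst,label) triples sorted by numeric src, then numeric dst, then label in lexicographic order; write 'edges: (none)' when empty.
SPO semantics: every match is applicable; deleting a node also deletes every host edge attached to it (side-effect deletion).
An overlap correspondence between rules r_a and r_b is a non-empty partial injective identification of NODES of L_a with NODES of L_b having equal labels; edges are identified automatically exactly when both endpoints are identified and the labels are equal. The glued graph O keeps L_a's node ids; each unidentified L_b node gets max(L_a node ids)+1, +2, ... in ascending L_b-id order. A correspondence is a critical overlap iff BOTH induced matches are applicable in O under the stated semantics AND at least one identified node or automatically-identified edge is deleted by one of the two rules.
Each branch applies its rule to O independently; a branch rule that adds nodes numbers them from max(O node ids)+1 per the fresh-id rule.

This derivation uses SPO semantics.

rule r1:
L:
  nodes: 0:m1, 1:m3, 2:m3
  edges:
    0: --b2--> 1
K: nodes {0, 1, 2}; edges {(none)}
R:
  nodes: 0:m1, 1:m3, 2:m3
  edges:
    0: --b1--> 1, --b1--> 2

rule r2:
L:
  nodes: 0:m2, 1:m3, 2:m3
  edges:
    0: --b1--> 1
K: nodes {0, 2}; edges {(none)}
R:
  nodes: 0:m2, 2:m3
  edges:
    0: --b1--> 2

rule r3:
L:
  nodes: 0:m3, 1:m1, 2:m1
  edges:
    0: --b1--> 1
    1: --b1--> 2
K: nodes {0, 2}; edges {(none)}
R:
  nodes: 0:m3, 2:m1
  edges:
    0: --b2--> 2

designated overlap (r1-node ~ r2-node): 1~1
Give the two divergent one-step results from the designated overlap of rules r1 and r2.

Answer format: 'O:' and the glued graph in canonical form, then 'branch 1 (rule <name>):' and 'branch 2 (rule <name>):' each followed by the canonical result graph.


O:
nodes: 0:m1, 1:m3, 2:m3, 3:m2, 4:m3
edges: (0,1,b2); (3,1,b1)
branch 1 (rule r1):
nodes: 0:m1, 1:m3, 2:m3, 3:m2, 4:m3
edges: (0,1,b1); (0,2,b1); (3,1,b1)
branch 2 (rule r2):
nodes: 0:m1, 2:m3, 3:m2, 4:m3
edges: (3,4,b1)


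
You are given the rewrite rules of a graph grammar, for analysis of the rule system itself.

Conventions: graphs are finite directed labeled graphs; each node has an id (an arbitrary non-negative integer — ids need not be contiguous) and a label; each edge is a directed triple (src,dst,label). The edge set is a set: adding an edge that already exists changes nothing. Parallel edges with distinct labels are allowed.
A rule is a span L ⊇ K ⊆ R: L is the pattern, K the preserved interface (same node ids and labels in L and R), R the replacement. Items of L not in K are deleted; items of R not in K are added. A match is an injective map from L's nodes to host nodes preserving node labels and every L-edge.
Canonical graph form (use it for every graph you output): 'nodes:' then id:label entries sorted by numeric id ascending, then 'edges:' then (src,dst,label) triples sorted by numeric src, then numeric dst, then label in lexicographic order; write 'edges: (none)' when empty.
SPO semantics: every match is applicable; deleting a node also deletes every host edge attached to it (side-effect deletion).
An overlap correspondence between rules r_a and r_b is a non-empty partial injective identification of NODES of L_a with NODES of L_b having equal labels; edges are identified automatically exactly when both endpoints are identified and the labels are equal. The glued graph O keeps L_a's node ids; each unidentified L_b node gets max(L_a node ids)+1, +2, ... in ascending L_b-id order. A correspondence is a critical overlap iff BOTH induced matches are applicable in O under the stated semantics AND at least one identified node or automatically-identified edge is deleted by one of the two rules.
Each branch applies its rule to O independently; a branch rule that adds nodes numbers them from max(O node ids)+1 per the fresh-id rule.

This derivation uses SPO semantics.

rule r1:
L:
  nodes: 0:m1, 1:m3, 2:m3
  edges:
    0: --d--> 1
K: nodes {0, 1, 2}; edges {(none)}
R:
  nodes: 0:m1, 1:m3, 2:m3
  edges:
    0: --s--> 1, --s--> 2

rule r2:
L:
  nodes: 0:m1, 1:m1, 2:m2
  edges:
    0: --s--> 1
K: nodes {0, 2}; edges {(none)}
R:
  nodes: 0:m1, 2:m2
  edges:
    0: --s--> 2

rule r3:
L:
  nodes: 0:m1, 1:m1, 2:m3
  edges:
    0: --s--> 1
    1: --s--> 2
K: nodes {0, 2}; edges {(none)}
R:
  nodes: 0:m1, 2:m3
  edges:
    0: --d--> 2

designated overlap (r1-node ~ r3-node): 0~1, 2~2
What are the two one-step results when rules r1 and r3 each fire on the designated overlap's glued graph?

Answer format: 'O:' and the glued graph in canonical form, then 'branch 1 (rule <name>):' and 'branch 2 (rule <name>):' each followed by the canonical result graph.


O:
nodes: 0:m1, 1:m3, 2:m3, 3:m1
edges: (0,1,d); (0,2,s); (3,0,s)
branch 1 (rule r1):
nodes: 0:m1, 1:m3, 2:m3, 3:m1
edges: (0,1,s); (0,2,s); (3,0,s)
branch 2 (rule r3):
nodes: 1:m3, 2:m3, 3:m1
edges: (3,2,d)


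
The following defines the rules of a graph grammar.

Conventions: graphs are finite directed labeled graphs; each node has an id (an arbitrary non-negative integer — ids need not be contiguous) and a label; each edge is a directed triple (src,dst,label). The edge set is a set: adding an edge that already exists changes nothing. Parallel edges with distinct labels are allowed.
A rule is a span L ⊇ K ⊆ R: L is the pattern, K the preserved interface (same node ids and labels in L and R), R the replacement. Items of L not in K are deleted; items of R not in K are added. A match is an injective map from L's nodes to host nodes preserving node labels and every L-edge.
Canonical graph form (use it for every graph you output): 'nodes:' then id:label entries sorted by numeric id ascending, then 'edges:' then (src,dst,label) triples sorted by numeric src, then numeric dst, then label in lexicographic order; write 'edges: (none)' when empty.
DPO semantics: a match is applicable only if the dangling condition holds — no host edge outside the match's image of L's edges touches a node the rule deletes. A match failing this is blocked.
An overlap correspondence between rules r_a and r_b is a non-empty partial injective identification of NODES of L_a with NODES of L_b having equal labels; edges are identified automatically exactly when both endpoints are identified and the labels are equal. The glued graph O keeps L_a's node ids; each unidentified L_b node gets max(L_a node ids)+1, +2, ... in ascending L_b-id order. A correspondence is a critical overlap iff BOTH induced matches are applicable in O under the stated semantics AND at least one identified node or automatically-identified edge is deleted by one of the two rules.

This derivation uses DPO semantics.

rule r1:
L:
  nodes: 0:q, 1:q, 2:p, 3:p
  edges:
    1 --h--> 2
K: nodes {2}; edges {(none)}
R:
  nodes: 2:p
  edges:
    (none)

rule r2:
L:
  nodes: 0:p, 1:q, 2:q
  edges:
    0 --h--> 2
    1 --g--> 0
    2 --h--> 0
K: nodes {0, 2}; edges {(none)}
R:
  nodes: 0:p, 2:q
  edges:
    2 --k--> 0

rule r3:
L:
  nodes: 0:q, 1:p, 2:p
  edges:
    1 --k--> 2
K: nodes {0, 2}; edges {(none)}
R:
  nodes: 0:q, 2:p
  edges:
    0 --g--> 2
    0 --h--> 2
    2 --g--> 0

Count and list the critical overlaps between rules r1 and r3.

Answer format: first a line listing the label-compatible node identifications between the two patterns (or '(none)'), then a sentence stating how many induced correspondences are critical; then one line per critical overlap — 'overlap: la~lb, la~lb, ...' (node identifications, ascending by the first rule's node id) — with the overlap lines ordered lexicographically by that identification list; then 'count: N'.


label-compatible node identifications between L(r1) and L(r3): 0~0, 1~0, 2~1, 2~2, 3~1, 3~2
4 of the induced correspondences are critical overlaps of r1 and r3.
overlap: 0~0
overlap: 0~0, 2~2
overlap: 1~0
overlap: 1~0, 2~2
count: 4
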